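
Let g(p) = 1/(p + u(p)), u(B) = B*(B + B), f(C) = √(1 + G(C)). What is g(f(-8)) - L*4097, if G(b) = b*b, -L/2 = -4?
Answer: -8488982/259 - √65/16835 ≈ -32776.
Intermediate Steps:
L = 8 (L = -2*(-4) = 8)
G(b) = b²
f(C) = √(1 + C²)
u(B) = 2*B² (u(B) = B*(2*B) = 2*B²)
g(p) = 1/(p + 2*p²)
g(f(-8)) - L*4097 = 1/((√(1 + (-8)²))*(1 + 2*√(1 + (-8)²))) - 8*4097 = 1/((√(1 + 64))*(1 + 2*√(1 + 64))) - 1*32776 = 1/((√65)*(1 + 2*√65)) - 32776 = (√65/65)/(1 + 2*√65) - 32776 = √65/(65*(1 + 2*√65)) - 32776 = -32776 + √65/(65*(1 + 2*√65))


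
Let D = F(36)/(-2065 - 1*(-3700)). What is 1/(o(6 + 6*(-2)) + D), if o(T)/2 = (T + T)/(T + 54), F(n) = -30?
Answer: -218/113 ≈ -1.9292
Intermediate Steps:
o(T) = 4*T/(54 + T) (o(T) = 2*((T + T)/(T + 54)) = 2*((2*T)/(54 + T)) = 2*(2*T/(54 + T)) = 4*T/(54 + T))
D = -2/109 (D = -30/(-2065 - 1*(-3700)) = -30/(-2065 + 3700) = -30/1635 = -30*1/1635 = -2/109 ≈ -0.018349)
1/(o(6 + 6*(-2)) + D) = 1/(4*(6 + 6*(-2))/(54 + (6 + 6*(-2))) - 2/109) = 1/(4*(6 - 12)/(54 + (6 - 12)) - 2/109) = 1/(4*(-6)/(54 - 6) - 2/109) = 1/(4*(-6)/48 - 2/109) = 1/(4*(-6)*(1/48) - 2/109) = 1/(-½ - 2/109) = 1/(-113/218) = -218/113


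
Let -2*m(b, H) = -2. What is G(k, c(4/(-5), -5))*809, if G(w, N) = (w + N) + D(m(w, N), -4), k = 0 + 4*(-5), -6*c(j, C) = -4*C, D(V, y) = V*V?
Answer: -54203/3 ≈ -18068.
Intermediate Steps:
m(b, H) = 1 (m(b, H) = -½*(-2) = 1)
D(V, y) = V²
c(j, C) = 2*C/3 (c(j, C) = -(-2)*C/3 = 2*C/3)
k = -20 (k = 0 - 20 = -20)
G(w, N) = 1 + N + w (G(w, N) = (w + N) + 1² = (N + w) + 1 = 1 + N + w)
G(k, c(4/(-5), -5))*809 = (1 + (⅔)*(-5) - 20)*809 = (1 - 10/3 - 20)*809 = -67/3*809 = -54203/3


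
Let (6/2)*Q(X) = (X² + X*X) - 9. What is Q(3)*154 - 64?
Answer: 398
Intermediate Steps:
Q(X) = -3 + 2*X²/3 (Q(X) = ((X² + X*X) - 9)/3 = ((X² + X²) - 9)/3 = (2*X² - 9)/3 = (-9 + 2*X²)/3 = -3 + 2*X²/3)
Q(3)*154 - 64 = (-3 + (⅔)*3²)*154 - 64 = (-3 + (⅔)*9)*154 - 64 = (-3 + 6)*154 - 64 = 3*154 - 64 = 462 - 64 = 398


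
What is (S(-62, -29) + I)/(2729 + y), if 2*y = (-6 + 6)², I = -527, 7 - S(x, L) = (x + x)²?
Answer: -15896/2729 ≈ -5.8248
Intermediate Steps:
S(x, L) = 7 - 4*x² (S(x, L) = 7 - (x + x)² = 7 - (2*x)² = 7 - 4*x²)
y = 0 (y = (-6 + 6)²/2 = (½)*0² = (½)*0 = 0)
(S(-62, -29) + I)/(2729 + y) = ((7 - 4*(-62)²) - 527)/(2729 + 0) = ((7 - 4*3844) - 527)/2729 = ((7 - 15376) - 527)*(1/2729) = (-15369 - 527)*(1/2729) = -15896*1/2729 = -15896/2729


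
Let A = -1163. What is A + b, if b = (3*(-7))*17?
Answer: -1520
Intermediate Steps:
b = -357 (b = -21*17 = -357)
A + b = -1163 - 357 = -1520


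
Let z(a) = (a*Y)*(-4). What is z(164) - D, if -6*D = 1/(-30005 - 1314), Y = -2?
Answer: 246543167/187914 ≈ 1312.0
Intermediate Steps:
D = 1/187914 (D = -1/(6*(-30005 - 1314)) = -⅙/(-31319) = -⅙*(-1/31319) = 1/187914 ≈ 5.3216e-6)
z(a) = 8*a (z(a) = (a*(-2))*(-4) = -2*a*(-4) = 8*a)
z(164) - D = 8*164 - 1*1/187914 = 1312 - 1/187914 = 246543167/187914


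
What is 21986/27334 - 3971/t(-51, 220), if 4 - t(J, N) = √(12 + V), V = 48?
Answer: 4944780/13667 + 361*√15/2 ≈ 1060.9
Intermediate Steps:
t(J, N) = 4 - 2*√15 (t(J, N) = 4 - √(12 + 48) = 4 - √60 = 4 - 2*√15)
21986/27334 - 3971/t(-51, 220) = 21986/27334 - 3971/(4 - 2*√15) = 21986*(1/27334) - 3971/(4 - 2*√15) = 10993/13667 - 3971/(4 - 2*√15)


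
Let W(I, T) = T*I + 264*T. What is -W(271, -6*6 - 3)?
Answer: 20865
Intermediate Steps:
W(I, T) = 264*T + I*T (W(I, T) = I*T + 264*T = 264*T + I*T)
-W(271, -6*6 - 3) = -(-6*6 - 3)*(264 + 271) = -(-36 - 3)*535 = -(-39)*535 = -1*(-20865) = 20865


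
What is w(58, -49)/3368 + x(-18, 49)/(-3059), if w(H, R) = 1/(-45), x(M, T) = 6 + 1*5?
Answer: -1670219/463622040 ≈ -0.0036025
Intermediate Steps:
x(M, T) = 11 (x(M, T) = 6 + 5 = 11)
w(H, R) = -1/45
w(58, -49)/3368 + x(-18, 49)/(-3059) = -1/45/3368 + 11/(-3059) = -1/45*1/3368 + 11*(-1/3059) = -1/151560 - 11/3059 = -1670219/463622040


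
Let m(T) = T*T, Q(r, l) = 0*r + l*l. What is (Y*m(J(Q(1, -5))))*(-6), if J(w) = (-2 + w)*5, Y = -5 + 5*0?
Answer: 396750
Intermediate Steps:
Q(r, l) = l² (Q(r, l) = 0 + l² = l²)
Y = -5 (Y = -5 + 0 = -5)
J(w) = -10 + 5*w
m(T) = T²
(Y*m(J(Q(1, -5))))*(-6) = -5*(-10 + 5*(-5)²)²*(-6) = -5*(-10 + 5*25)²*(-6) = -5*(-10 + 125)²*(-6) = -5*115²*(-6) = -5*13225*(-6) = -66125*(-6) = 396750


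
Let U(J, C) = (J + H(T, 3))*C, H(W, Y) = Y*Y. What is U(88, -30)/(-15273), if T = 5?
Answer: 970/5091 ≈ 0.19053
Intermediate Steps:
H(W, Y) = Y²
U(J, C) = C*(9 + J) (U(J, C) = (J + 3²)*C = (J + 9)*C = (9 + J)*C = C*(9 + J))
U(88, -30)/(-15273) = -30*(9 + 88)/(-15273) = -30*97*(-1/15273) = -2910*(-1/15273) = 970/5091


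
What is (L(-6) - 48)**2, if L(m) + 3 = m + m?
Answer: 3969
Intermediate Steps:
L(m) = -3 + 2*m (L(m) = -3 + (m + m) = -3 + 2*m)
(L(-6) - 48)**2 = ((-3 + 2*(-6)) - 48)**2 = ((-3 - 12) - 48)**2 = (-15 - 48)**2 = (-63)**2 = 3969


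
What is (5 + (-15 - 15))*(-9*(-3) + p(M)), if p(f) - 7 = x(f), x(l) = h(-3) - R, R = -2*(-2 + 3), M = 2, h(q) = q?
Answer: -825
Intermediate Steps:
R = -2 (R = -2*1 = -2)
x(l) = -1 (x(l) = -3 - 1*(-2) = -3 + 2 = -1)
p(f) = 6 (p(f) = 7 - 1 = 6)
(5 + (-15 - 15))*(-9*(-3) + p(M)) = (5 + (-15 - 15))*(-9*(-3) + 6) = (5 - 30)*(-3*(-9) + 6) = -25*(27 + 6) = -25*33 = -825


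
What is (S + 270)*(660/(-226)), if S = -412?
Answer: 46860/113 ≈ 414.69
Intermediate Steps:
(S + 270)*(660/(-226)) = (-412 + 270)*(660/(-226)) = -93720*(-1)/226 = -142*(-330/113) = 46860/113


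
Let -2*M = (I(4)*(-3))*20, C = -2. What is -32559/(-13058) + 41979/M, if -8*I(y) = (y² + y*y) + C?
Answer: -362999263/979350 ≈ -370.65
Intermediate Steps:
I(y) = ¼ - y²/4 (I(y) = -((y² + y*y) - 2)/8 = -((y² + y²) - 2)/8 = -(2*y² - 2)/8 = -(-2 + 2*y²)/8 = ¼ - y²/4)
M = -225/2 (M = -(¼ - ¼*4²)*(-3)*20/2 = -(¼ - ¼*16)*(-3)*20/2 = -(¼ - 4)*(-3)*20/2 = -(-15/4*(-3))*20/2 = -45*20/8 = -½*225 = -225/2 ≈ -112.50)
-32559/(-13058) + 41979/M = -32559/(-13058) + 41979/(-225/2) = -32559*(-1/13058) + 41979*(-2/225) = 32559/13058 - 27986/75 = -362999263/979350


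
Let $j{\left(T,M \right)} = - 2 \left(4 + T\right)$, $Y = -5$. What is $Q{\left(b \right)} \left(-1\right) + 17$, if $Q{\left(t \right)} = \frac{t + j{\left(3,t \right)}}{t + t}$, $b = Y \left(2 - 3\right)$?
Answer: $\frac{179}{10} \approx 17.9$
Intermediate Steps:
$b = 5$ ($b = - 5 \left(2 - 3\right) = \left(-5\right) \left(-1\right) = 5$)
$j{\left(T,M \right)} = -8 - 2 T$
$Q{\left(t \right)} = \frac{-14 + t}{2 t}$ ($Q{\left(t \right)} = \frac{t - 14}{t + t} = \frac{t - 14}{2 t} = \left(t - 14\right) \frac{1}{2 t} = \left(-14 + t\right) \frac{1}{2 t} = \frac{-14 + t}{2 t}$)
$Q{\left(b \right)} \left(-1\right) + 17 = \frac{-14 + 5}{2 \cdot 5} \left(-1\right) + 17 = \frac{1}{2} \cdot \frac{1}{5} \left(-9\right) \left(-1\right) + 17 = \left(- \frac{9}{10}\right) \left(-1\right) + 17 = \frac{9}{10} + 17 = \frac{179}{10}$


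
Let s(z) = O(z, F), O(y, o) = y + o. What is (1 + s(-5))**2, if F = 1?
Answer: 9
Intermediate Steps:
O(y, o) = o + y
s(z) = 1 + z
(1 + s(-5))**2 = (1 + (1 - 5))**2 = (1 - 4)**2 = (-3)**2 = 9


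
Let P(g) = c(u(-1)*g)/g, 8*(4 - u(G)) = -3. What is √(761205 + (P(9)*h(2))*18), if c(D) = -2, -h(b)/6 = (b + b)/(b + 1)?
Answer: √761237 ≈ 872.49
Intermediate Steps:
u(G) = 35/8 (u(G) = 4 - ⅛*(-3) = 4 + 3/8 = 35/8)
h(b) = -12*b/(1 + b) (h(b) = -6*(b + b)/(b + 1) = -6*2*b/(1 + b) = -12*b/(1 + b))
P(g) = -2/g
√(761205 + (P(9)*h(2))*18) = √(761205 + ((-2/9)*(-12*2/(1 + 2)))*18) = √(761205 + ((-2*⅑)*(-12*2/3))*18) = √(761205 - (-8)*2/(3*3)*18) = √(761205 - 2/9*(-8)*18) = √(761205 + (16/9)*18) = √(761205 + 32) = √761237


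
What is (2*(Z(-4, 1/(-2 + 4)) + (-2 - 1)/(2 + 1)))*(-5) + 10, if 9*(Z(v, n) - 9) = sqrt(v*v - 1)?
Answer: -70 - 10*sqrt(15)/9 ≈ -74.303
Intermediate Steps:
Z(v, n) = 9 + sqrt(-1 + v**2)/9 (Z(v, n) = 9 + sqrt(v*v - 1)/9 = 9 + sqrt(v**2 - 1)/9 = 9 + sqrt(-1 + v**2)/9)
(2*(Z(-4, 1/(-2 + 4)) + (-2 - 1)/(2 + 1)))*(-5) + 10 = (2*((9 + sqrt(-1 + (-4)**2)/9) + (-2 - 1)/(2 + 1)))*(-5) + 10 = (2*((9 + sqrt(-1 + 16)/9) - 3/3))*(-5) + 10 = (2*((9 + sqrt(15)/9) - 3*1/3))*(-5) + 10 = (2*((9 + sqrt(15)/9) - 1))*(-5) + 10 = (2*(8 + sqrt(15)/9))*(-5) + 10 = (16 + 2*sqrt(15)/9)*(-5) + 10 = (-80 - 10*sqrt(15)/9) + 10 = -70 - 10*sqrt(15)/9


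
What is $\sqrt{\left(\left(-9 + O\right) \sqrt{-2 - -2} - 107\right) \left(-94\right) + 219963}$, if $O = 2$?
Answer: $11 \sqrt{1901} \approx 479.6$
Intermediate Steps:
$\sqrt{\left(\left(-9 + O\right) \sqrt{-2 - -2} - 107\right) \left(-94\right) + 219963} = \sqrt{\left(\left(-9 + 2\right) \sqrt{-2 - -2} - 107\right) \left(-94\right) + 219963} = \sqrt{\left(- 7 \sqrt{-2 + \left(-1 + 3\right)} - 107\right) \left(-94\right) + 219963} = \sqrt{\left(- 7 \sqrt{-2 + 2} - 107\right) \left(-94\right) + 219963} = \sqrt{\left(- 7 \sqrt{0} - 107\right) \left(-94\right) + 219963} = \sqrt{\left(\left(-7\right) 0 - 107\right) \left(-94\right) + 219963} = \sqrt{\left(0 - 107\right) \left(-94\right) + 219963} = \sqrt{\left(-107\right) \left(-94\right) + 219963} = \sqrt{10058 + 219963} = \sqrt{230021} = 11 \sqrt{1901}$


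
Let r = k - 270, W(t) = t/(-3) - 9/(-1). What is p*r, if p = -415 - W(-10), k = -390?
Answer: 282040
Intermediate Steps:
W(t) = 9 - t/3 (W(t) = t*(-1/3) - 9*(-1) = -t/3 + 9 = 9 - t/3)
p = -1282/3 (p = -415 - (9 - 1/3*(-10)) = -415 - (9 + 10/3) = -415 - 1*37/3 = -415 - 37/3 = -1282/3 ≈ -427.33)
r = -660 (r = -390 - 270 = -660)
p*r = -1282/3*(-660) = 282040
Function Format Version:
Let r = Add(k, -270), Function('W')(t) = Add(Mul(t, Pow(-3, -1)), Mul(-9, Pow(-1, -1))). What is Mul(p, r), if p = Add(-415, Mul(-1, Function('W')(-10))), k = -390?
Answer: 282040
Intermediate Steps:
Function('W')(t) = Add(9, Mul(Rational(-1, 3), t)) (Function('W')(t) = Add(Mul(t, Rational(-1, 3)), Mul(-9, -1)) = Add(Mul(Rational(-1, 3), t), 9) = Add(9, Mul(Rational(-1, 3), t)))
p = Rational(-1282, 3) (p = Add(-415, Mul(-1, Add(9, Mul(Rational(-1, 3), -10)))) = Add(-415, Mul(-1, Add(9, Rational(10, 3)))) = Add(-415, Mul(-1, Rational(37, 3))) = Add(-415, Rational(-37, 3)) = Rational(-1282, 3) ≈ -427.33)
r = -660 (r = Add(-390, -270) = -660)
Mul(p, r) = Mul(Rational(-1282, 3), -660) = 282040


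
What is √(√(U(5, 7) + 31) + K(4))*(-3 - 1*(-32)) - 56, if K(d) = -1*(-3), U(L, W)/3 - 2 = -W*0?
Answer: -56 + 29*√(3 + √37) ≈ 31.399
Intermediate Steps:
U(L, W) = 6 (U(L, W) = 6 + 3*(-W*0) = 6 + 3*0 = 6 + 0 = 6)
K(d) = 3
√(√(U(5, 7) + 31) + K(4))*(-3 - 1*(-32)) - 56 = √(√(6 + 31) + 3)*(-3 - 1*(-32)) - 56 = √(√37 + 3)*(-3 + 32) - 56 = √(3 + √37)*29 - 56 = 29*√(3 + √37) - 56 = -56 + 29*√(3 + √37)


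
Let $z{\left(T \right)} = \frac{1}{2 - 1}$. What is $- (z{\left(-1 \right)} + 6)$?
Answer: $-7$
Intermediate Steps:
$z{\left(T \right)} = 1$ ($z{\left(T \right)} = 1^{-1} = 1$)
$- (z{\left(-1 \right)} + 6) = - (1 + 6) = \left(-1\right) 7 = -7$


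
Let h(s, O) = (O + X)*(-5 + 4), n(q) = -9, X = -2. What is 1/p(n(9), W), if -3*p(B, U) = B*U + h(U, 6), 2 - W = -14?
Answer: 3/148 ≈ 0.020270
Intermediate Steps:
W = 16 (W = 2 - 1*(-14) = 2 + 14 = 16)
h(s, O) = 2 - O (h(s, O) = (O - 2)*(-5 + 4) = (-2 + O)*(-1) = 2 - O)
p(B, U) = 4/3 - B*U/3 (p(B, U) = -(B*U + (2 - 1*6))/3 = -(B*U + (2 - 6))/3 = -(B*U - 4)/3 = -(-4 + B*U)/3 = 4/3 - B*U/3)
1/p(n(9), W) = 1/(4/3 - ⅓*(-9)*16) = 1/(4/3 + 48) = 1/(148/3) = 3/148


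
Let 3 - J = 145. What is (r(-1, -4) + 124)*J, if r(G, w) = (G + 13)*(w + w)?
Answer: -3976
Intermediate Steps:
J = -142 (J = 3 - 1*145 = 3 - 145 = -142)
r(G, w) = 2*w*(13 + G) (r(G, w) = (13 + G)*(2*w) = 2*w*(13 + G))
(r(-1, -4) + 124)*J = (2*(-4)*(13 - 1) + 124)*(-142) = (2*(-4)*12 + 124)*(-142) = (-96 + 124)*(-142) = 28*(-142) = -3976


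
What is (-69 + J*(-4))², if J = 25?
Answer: 28561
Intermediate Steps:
(-69 + J*(-4))² = (-69 + 25*(-4))² = (-69 - 100)² = (-169)² = 28561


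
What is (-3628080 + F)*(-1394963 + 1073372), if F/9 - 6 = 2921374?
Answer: -7288647764940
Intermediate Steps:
F = 26292420 (F = 54 + 9*2921374 = 54 + 26292366 = 26292420)
(-3628080 + F)*(-1394963 + 1073372) = (-3628080 + 26292420)*(-1394963 + 1073372) = 22664340*(-321591) = -7288647764940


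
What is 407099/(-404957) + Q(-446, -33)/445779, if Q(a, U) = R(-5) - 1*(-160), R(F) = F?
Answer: -1524482494/1516985937 ≈ -1.0049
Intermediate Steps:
Q(a, U) = 155 (Q(a, U) = -5 - 1*(-160) = -5 + 160 = 155)
407099/(-404957) + Q(-446, -33)/445779 = 407099/(-404957) + 155/445779 = 407099*(-1/404957) + 155*(1/445779) = -3421/3403 + 155/445779 = -1524482494/1516985937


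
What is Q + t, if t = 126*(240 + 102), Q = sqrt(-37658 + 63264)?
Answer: 43092 + sqrt(25606) ≈ 43252.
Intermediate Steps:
Q = sqrt(25606) ≈ 160.02
t = 43092 (t = 126*342 = 43092)
Q + t = sqrt(25606) + 43092 = 43092 + sqrt(25606)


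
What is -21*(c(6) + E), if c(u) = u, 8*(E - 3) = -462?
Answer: 4095/4 ≈ 1023.8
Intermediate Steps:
E = -219/4 (E = 3 + (1/8)*(-462) = 3 - 231/4 = -219/4 ≈ -54.750)
-21*(c(6) + E) = -21*(6 - 219/4) = -21*(-195/4) = 4095/4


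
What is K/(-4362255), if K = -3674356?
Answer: 3674356/4362255 ≈ 0.84231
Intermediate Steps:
K/(-4362255) = -3674356/(-4362255) = -3674356*(-1/4362255) = 3674356/4362255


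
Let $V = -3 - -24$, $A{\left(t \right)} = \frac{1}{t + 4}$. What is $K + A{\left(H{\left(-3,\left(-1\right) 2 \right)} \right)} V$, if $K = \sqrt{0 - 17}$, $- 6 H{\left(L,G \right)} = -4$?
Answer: $\frac{9}{2} + i \sqrt{17} \approx 4.5 + 4.1231 i$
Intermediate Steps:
$H{\left(L,G \right)} = \frac{2}{3}$ ($H{\left(L,G \right)} = \left(- \frac{1}{6}\right) \left(-4\right) = \frac{2}{3}$)
$A{\left(t \right)} = \frac{1}{4 + t}$
$K = i \sqrt{17}$ ($K = \sqrt{-17} = i \sqrt{17} \approx 4.1231 i$)
$V = 21$ ($V = -3 + 24 = 21$)
$K + A{\left(H{\left(-3,\left(-1\right) 2 \right)} \right)} V = i \sqrt{17} + \frac{1}{4 + \frac{2}{3}} \cdot 21 = i \sqrt{17} + \frac{1}{\frac{14}{3}} \cdot 21 = i \sqrt{17} + \frac{3}{14} \cdot 21 = i \sqrt{17} + \frac{9}{2} = \frac{9}{2} + i \sqrt{17}$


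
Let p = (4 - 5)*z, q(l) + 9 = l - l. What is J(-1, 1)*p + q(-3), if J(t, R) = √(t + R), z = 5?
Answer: -9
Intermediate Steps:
q(l) = -9 (q(l) = -9 + (l - l) = -9 + 0 = -9)
J(t, R) = √(R + t)
p = -5 (p = (4 - 5)*5 = -1*5 = -5)
J(-1, 1)*p + q(-3) = √(1 - 1)*(-5) - 9 = √0*(-5) - 9 = 0*(-5) - 9 = 0 - 9 = -9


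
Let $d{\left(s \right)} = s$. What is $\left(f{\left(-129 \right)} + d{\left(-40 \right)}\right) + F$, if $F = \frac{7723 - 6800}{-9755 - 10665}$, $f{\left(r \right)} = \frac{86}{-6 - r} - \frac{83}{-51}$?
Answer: $- \frac{1610515493}{42698220} \approx -37.719$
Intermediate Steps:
$f{\left(r \right)} = \frac{83}{51} + \frac{86}{-6 - r}$ ($f{\left(r \right)} = \frac{86}{-6 - r} - - \frac{83}{51} = \frac{86}{-6 - r} + \frac{83}{51} = \frac{83}{51} + \frac{86}{-6 - r}$)
$F = - \frac{923}{20420}$ ($F = \frac{923}{-20420} = 923 \left(- \frac{1}{20420}\right) = - \frac{923}{20420} \approx -0.045201$)
$\left(f{\left(-129 \right)} + d{\left(-40 \right)}\right) + F = \left(\frac{-3888 + 83 \left(-129\right)}{51 \left(6 - 129\right)} - 40\right) - \frac{923}{20420} = \left(\frac{-3888 - 10707}{51 \left(-123\right)} - 40\right) - \frac{923}{20420} = \left(\frac{1}{51} \left(- \frac{1}{123}\right) \left(-14595\right) - 40\right) - \frac{923}{20420} = \left(\frac{4865}{2091} - 40\right) - \frac{923}{20420} = - \frac{78775}{2091} - \frac{923}{20420} = - \frac{1610515493}{42698220}$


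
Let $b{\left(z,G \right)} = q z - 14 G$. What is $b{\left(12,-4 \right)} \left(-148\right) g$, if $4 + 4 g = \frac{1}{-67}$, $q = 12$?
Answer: $\frac{1990600}{67} \approx 29710.0$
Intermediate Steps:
$g = - \frac{269}{268}$ ($g = -1 + \frac{1}{4 \left(-67\right)} = -1 + \frac{1}{4} \left(- \frac{1}{67}\right) = -1 - \frac{1}{268} = - \frac{269}{268} \approx -1.0037$)
$b{\left(z,G \right)} = - 14 G + 12 z$ ($b{\left(z,G \right)} = 12 z - 14 G = - 14 G + 12 z$)
$b{\left(12,-4 \right)} \left(-148\right) g = \left(\left(-14\right) \left(-4\right) + 12 \cdot 12\right) \left(-148\right) \left(- \frac{269}{268}\right) = \left(56 + 144\right) \left(-148\right) \left(- \frac{269}{268}\right) = 200 \left(-148\right) \left(- \frac{269}{268}\right) = \left(-29600\right) \left(- \frac{269}{268}\right) = \frac{1990600}{67}$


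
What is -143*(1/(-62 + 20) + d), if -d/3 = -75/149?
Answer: -1330043/6258 ≈ -212.53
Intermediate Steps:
d = 225/149 (d = -(-225)/149 = -3*(-75/149) = 225/149 ≈ 1.5101)
-143*(1/(-62 + 20) + d) = -143*(1/(-62 + 20) + 225/149) = -143*(1/(-42) + 225/149) = -143*(-1/42 + 225/149) = -143*9301/6258 = -1330043/6258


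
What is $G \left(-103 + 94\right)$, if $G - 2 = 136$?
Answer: $-1242$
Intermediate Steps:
$G = 138$ ($G = 2 + 136 = 138$)
$G \left(-103 + 94\right) = 138 \left(-103 + 94\right) = 138 \left(-9\right) = -1242$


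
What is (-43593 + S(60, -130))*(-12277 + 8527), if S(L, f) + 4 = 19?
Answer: 163417500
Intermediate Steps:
S(L, f) = 15 (S(L, f) = -4 + 19 = 15)
(-43593 + S(60, -130))*(-12277 + 8527) = (-43593 + 15)*(-12277 + 8527) = -43578*(-3750) = 163417500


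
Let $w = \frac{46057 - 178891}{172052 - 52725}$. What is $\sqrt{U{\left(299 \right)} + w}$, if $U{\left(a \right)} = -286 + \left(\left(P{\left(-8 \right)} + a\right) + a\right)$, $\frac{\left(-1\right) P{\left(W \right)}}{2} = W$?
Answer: $\frac{\sqrt{27541534426}}{9179} \approx 18.08$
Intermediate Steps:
$P{\left(W \right)} = - 2 W$
$w = - \frac{10218}{9179}$ ($w = - \frac{132834}{119327} = \left(-132834\right) \frac{1}{119327} = - \frac{10218}{9179} \approx -1.1132$)
$U{\left(a \right)} = -270 + 2 a$ ($U{\left(a \right)} = -286 + \left(\left(\left(-2\right) \left(-8\right) + a\right) + a\right) = -286 + \left(\left(16 + a\right) + a\right) = -286 + \left(16 + 2 a\right) = -270 + 2 a$)
$\sqrt{U{\left(299 \right)} + w} = \sqrt{\left(-270 + 2 \cdot 299\right) - \frac{10218}{9179}} = \sqrt{\left(-270 + 598\right) - \frac{10218}{9179}} = \sqrt{328 - \frac{10218}{9179}} = \sqrt{\frac{3000494}{9179}} = \frac{\sqrt{27541534426}}{9179}$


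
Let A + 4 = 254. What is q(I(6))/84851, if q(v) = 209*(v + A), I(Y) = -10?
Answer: 50160/84851 ≈ 0.59115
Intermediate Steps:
A = 250 (A = -4 + 254 = 250)
q(v) = 52250 + 209*v (q(v) = 209*(v + 250) = 209*(250 + v) = 52250 + 209*v)
q(I(6))/84851 = (52250 + 209*(-10))/84851 = (52250 - 2090)*(1/84851) = 50160*(1/84851) = 50160/84851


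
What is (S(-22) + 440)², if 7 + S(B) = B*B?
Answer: 840889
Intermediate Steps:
S(B) = -7 + B² (S(B) = -7 + B*B = -7 + B²)
(S(-22) + 440)² = ((-7 + (-22)²) + 440)² = ((-7 + 484) + 440)² = (477 + 440)² = 917² = 840889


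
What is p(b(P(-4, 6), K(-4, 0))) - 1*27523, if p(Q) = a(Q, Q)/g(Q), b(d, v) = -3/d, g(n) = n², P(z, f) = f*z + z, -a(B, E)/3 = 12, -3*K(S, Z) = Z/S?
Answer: -30659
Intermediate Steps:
K(S, Z) = -Z/(3*S)
a(B, E) = -36 (a(B, E) = -3*12 = -36)
P(z, f) = z + f*z
p(Q) = -36/Q²
p(b(P(-4, 6), K(-4, 0))) - 1*27523 = -36*16*(1 + 6)²/9 - 1*27523 = -36/(-3/((-4*7)))² - 27523 = -36/(-3/(-28))² - 27523 = -36/(-3*(-1/28))² - 27523 = -36/(3/28)² - 27523 = -36*784/9 - 27523 = -3136 - 27523 = -30659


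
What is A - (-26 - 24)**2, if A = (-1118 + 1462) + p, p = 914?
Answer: -1242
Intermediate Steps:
A = 1258 (A = (-1118 + 1462) + 914 = 344 + 914 = 1258)
A - (-26 - 24)**2 = 1258 - (-26 - 24)**2 = 1258 - 1*(-50)**2 = 1258 - 1*2500 = 1258 - 2500 = -1242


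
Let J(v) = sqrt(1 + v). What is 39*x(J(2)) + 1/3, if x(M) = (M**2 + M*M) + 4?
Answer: 1171/3 ≈ 390.33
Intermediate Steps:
x(M) = 4 + 2*M**2 (x(M) = (M**2 + M**2) + 4 = 2*M**2 + 4 = 4 + 2*M**2)
39*x(J(2)) + 1/3 = 39*(4 + 2*(sqrt(1 + 2))**2) + 1/3 = 39*(4 + 2*(sqrt(3))**2) + 1/3 = 39*(4 + 2*3) + 1/3 = 39*(4 + 6) + 1/3 = 39*10 + 1/3 = 390 + 1/3 = 1171/3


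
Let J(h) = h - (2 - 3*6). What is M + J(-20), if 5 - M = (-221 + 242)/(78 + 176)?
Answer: 233/254 ≈ 0.91732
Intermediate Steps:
J(h) = 16 + h (J(h) = h - (2 - 18) = h - 1*(-16) = h + 16 = 16 + h)
M = 1249/254 (M = 5 - (-221 + 242)/(78 + 176) = 5 - 21/254 = 1249/254 ≈ 4.9173)
M + J(-20) = 1249/254 + (16 - 20) = 1249/254 - 4 = 233/254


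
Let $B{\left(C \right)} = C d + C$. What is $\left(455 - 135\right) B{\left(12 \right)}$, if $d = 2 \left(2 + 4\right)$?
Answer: $49920$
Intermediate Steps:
$d = 12$ ($d = 2 \cdot 6 = 12$)
$B{\left(C \right)} = 13 C$ ($B{\left(C \right)} = C 12 + C = 12 C + C = 13 C$)
$\left(455 - 135\right) B{\left(12 \right)} = \left(455 - 135\right) 13 \cdot 12 = 320 \cdot 156 = 49920$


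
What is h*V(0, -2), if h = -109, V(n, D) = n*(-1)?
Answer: 0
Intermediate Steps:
V(n, D) = -n
h*V(0, -2) = -(-109)*0 = -109*0 = 0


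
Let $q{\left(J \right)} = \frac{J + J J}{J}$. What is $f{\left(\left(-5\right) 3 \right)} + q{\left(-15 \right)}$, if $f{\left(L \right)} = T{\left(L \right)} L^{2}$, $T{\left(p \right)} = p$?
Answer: $-3389$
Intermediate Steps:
$q{\left(J \right)} = \frac{J + J^{2}}{J}$
$f{\left(L \right)} = L^{3}$ ($f{\left(L \right)} = L L^{2} = L^{3}$)
$f{\left(\left(-5\right) 3 \right)} + q{\left(-15 \right)} = \left(\left(-5\right) 3\right)^{3} + \left(1 - 15\right) = \left(-15\right)^{3} - 14 = -3375 - 14 = -3389$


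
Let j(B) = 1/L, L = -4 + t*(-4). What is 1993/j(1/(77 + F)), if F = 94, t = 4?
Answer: -39860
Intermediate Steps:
L = -20 (L = -4 + 4*(-4) = -4 - 16 = -20)
j(B) = -1/20 (j(B) = 1/(-20) = -1/20)
1993/j(1/(77 + F)) = 1993/(-1/20) = 1993*(-20) = -39860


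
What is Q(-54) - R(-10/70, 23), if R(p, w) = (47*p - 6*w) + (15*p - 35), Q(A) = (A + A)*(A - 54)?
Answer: 82921/7 ≈ 11846.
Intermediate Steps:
Q(A) = 2*A*(-54 + A) (Q(A) = (2*A)*(-54 + A) = 2*A*(-54 + A))
R(p, w) = -35 - 6*w + 62*p (R(p, w) = (-6*w + 47*p) + (-35 + 15*p) = -35 - 6*w + 62*p)
Q(-54) - R(-10/70, 23) = 2*(-54)*(-54 - 54) - (-35 - 6*23 + 62*(-10/70)) = 2*(-54)*(-108) - (-35 - 138 + 62*(-10*1/70)) = 11664 - (-35 - 138 + 62*(-⅐)) = 11664 - (-35 - 138 - 62/7) = 11664 - 1*(-1273/7) = 11664 + 1273/7 = 82921/7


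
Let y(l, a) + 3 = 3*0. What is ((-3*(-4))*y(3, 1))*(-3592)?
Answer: 129312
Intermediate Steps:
y(l, a) = -3 (y(l, a) = -3 + 3*0 = -3 + 0 = -3)
((-3*(-4))*y(3, 1))*(-3592) = (-3*(-4)*(-3))*(-3592) = (12*(-3))*(-3592) = -36*(-3592) = 129312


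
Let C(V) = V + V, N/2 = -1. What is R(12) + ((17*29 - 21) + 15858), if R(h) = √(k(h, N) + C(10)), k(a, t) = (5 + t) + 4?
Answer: 16330 + 3*√3 ≈ 16335.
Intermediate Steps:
N = -2 (N = 2*(-1) = -2)
k(a, t) = 9 + t
C(V) = 2*V
R(h) = 3*√3 (R(h) = √((9 - 2) + 2*10) = √(7 + 20) = √27 = 3*√3)
R(12) + ((17*29 - 21) + 15858) = 3*√3 + ((17*29 - 21) + 15858) = 3*√3 + ((493 - 21) + 15858) = 3*√3 + (472 + 15858) = 3*√3 + 16330 = 16330 + 3*√3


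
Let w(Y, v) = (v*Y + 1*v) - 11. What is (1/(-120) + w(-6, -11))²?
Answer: 27867841/14400 ≈ 1935.3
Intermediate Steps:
w(Y, v) = -11 + v + Y*v (w(Y, v) = (Y*v + v) - 11 = (v + Y*v) - 11 = -11 + v + Y*v)
(1/(-120) + w(-6, -11))² = (1/(-120) + (-11 - 11 - 6*(-11)))² = (-1/120 + (-11 - 11 + 66))² = (-1/120 + 44)² = (5279/120)² = 27867841/14400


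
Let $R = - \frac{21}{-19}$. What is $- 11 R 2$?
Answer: $- \frac{462}{19} \approx -24.316$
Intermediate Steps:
$R = \frac{21}{19}$ ($R = \left(-21\right) \left(- \frac{1}{19}\right) = \frac{21}{19} \approx 1.1053$)
$- 11 R 2 = \left(-11\right) \frac{21}{19} \cdot 2 = \left(- \frac{231}{19}\right) 2 = - \frac{462}{19}$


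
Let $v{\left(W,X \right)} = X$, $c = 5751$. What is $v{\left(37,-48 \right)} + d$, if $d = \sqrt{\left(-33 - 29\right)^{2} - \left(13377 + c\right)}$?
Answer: $-48 + 2 i \sqrt{3821} \approx -48.0 + 123.63 i$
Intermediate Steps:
$d = 2 i \sqrt{3821}$ ($d = \sqrt{\left(-33 - 29\right)^{2} - 19128} = \sqrt{\left(-62\right)^{2} - 19128} = \sqrt{3844 - 19128} = \sqrt{-15284} = 2 i \sqrt{3821} \approx 123.63 i$)
$v{\left(37,-48 \right)} + d = -48 + 2 i \sqrt{3821}$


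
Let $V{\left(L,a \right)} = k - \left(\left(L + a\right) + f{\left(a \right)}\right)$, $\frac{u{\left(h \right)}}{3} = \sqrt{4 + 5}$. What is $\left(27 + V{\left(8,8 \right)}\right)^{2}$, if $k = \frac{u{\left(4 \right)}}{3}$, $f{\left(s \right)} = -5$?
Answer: $361$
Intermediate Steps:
$u{\left(h \right)} = 9$ ($u{\left(h \right)} = 3 \sqrt{4 + 5} = 3 \sqrt{9} = 3 \cdot 3 = 9$)
$k = 3$ ($k = \frac{9}{3} = 9 \cdot \frac{1}{3} = 3$)
$V{\left(L,a \right)} = 8 - L - a$ ($V{\left(L,a \right)} = 3 - \left(\left(L + a\right) - 5\right) = 3 - \left(-5 + L + a\right) = 8 - L - a$)
$\left(27 + V{\left(8,8 \right)}\right)^{2} = \left(27 - 8\right)^{2} = 19^{2} = 361$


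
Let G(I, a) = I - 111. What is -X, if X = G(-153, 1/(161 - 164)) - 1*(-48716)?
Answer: -48452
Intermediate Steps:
G(I, a) = -111 + I
X = 48452 (X = (-111 - 153) - 1*(-48716) = -264 + 48716 = 48452)
-X = -1*48452 = -48452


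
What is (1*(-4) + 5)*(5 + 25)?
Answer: 30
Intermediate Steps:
(1*(-4) + 5)*(5 + 25) = (-4 + 5)*30 = 1*30 = 30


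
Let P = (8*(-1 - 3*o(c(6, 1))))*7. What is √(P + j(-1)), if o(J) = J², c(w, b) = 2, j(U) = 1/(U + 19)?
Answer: I*√26206/6 ≈ 26.98*I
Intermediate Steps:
j(U) = 1/(19 + U)
P = -728 (P = (8*(-1 - 3*2²))*7 = (8*(-1 - 3*4))*7 = (8*(-1 - 12))*7 = (8*(-13))*7 = -104*7 = -728)
√(P + j(-1)) = √(-728 + 1/(19 - 1)) = √(-728 + 1/18) = √(-13103/18) = I*√26206/6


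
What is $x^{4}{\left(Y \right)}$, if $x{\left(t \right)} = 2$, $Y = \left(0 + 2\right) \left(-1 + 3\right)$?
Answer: $16$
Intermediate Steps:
$Y = 4$ ($Y = 2 \cdot 2 = 4$)
$x^{4}{\left(Y \right)} = 2^{4} = 16$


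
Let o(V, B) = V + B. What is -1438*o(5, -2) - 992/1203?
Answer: -5190734/1203 ≈ -4314.8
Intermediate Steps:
o(V, B) = B + V
-1438*o(5, -2) - 992/1203 = -1438*(-2 + 5) - 992/1203 = -1438*3 - 992*1/1203 = -4314 - 992/1203 = -5190734/1203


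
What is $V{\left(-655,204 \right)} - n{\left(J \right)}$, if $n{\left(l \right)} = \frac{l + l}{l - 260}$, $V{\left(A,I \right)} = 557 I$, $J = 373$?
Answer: $\frac{12839218}{113} \approx 1.1362 \cdot 10^{5}$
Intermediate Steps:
$n{\left(l \right)} = \frac{2 l}{-260 + l}$
$V{\left(-655,204 \right)} - n{\left(J \right)} = 557 \cdot 204 - 2 \cdot 373 \frac{1}{-260 + 373} = 113628 - 2 \cdot 373 \cdot \frac{1}{113} = 113628 - \frac{746}{113} = \frac{12839218}{113}$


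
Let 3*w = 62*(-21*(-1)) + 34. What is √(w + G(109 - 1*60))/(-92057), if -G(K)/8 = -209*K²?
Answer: -4*√2258391/276171 ≈ -0.021766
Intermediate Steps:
w = 1336/3 (w = (62*(-21*(-1)) + 34)/3 = (62*21 + 34)/3 = (1302 + 34)/3 = (⅓)*1336 = 1336/3 ≈ 445.33)
G(K) = 1672*K² (G(K) = -(-1672)*K² = 1672*K²)
√(w + G(109 - 1*60))/(-92057) = √(1336/3 + 1672*(109 - 1*60)²)/(-92057) = √(1336/3 + 1672*(109 - 60)²)*(-1/92057) = √(1336/3 + 1672*49²)*(-1/92057) = √(1336/3 + 1672*2401)*(-1/92057) = √(1336/3 + 4014472)*(-1/92057) = √(12044752/3)*(-1/92057) = (4*√2258391/3)*(-1/92057) = -4*√2258391/276171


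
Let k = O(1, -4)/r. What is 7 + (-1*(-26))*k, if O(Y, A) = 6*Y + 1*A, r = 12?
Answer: 34/3 ≈ 11.333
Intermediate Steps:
O(Y, A) = A + 6*Y (O(Y, A) = 6*Y + A = A + 6*Y)
k = ⅙ (k = (-4 + 6*1)/12 = (-4 + 6)*(1/12) = 2*(1/12) = ⅙ ≈ 0.16667)
7 + (-1*(-26))*k = 7 - 1*(-26)*(⅙) = 7 + 26*(⅙) = 7 + 13/3 = 34/3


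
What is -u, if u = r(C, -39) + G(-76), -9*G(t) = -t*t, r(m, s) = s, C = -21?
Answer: -5425/9 ≈ -602.78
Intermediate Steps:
G(t) = t²/9 (G(t) = -(-1)*t*t/9 = -(-1)*t²/9 = t²/9)
u = 5425/9 (u = -39 + (⅑)*(-76)² = -39 + (⅑)*5776 = -39 + 5776/9 = 5425/9 ≈ 602.78)
-u = -1*5425/9 = -5425/9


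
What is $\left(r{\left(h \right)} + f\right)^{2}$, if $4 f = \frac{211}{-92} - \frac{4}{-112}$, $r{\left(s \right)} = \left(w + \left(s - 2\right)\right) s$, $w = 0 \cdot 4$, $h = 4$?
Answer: $\frac{91718929}{1658944} \approx 55.288$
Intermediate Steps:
$w = 0$
$r{\left(s \right)} = s \left(-2 + s\right)$ ($r{\left(s \right)} = \left(0 + \left(s - 2\right)\right) s = \left(0 + \left(-2 + s\right)\right) s = \left(-2 + s\right) s = s \left(-2 + s\right)$)
$f = - \frac{727}{1288}$ ($f = \frac{\frac{211}{-92} - \frac{4}{-112}}{4} = \frac{211 \left(- \frac{1}{92}\right) - - \frac{1}{28}}{4} = \frac{- \frac{211}{92} + \frac{1}{28}}{4} = \frac{1}{4} \left(- \frac{727}{322}\right) = - \frac{727}{1288} \approx -0.56444$)
$\left(r{\left(h \right)} + f\right)^{2} = \left(4 \left(-2 + 4\right) - \frac{727}{1288}\right)^{2} = \left(4 \cdot 2 - \frac{727}{1288}\right)^{2} = \left(8 - \frac{727}{1288}\right)^{2} = \left(\frac{9577}{1288}\right)^{2} = \frac{91718929}{1658944}$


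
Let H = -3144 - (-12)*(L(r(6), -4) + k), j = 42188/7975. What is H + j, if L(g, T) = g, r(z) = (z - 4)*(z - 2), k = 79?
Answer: -16705312/7975 ≈ -2094.7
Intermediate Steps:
r(z) = (-4 + z)*(-2 + z)
j = 42188/7975 (j = 42188*(1/7975) = 42188/7975 ≈ 5.2900)
H = -2100 (H = -3144 - (-12)*((8 + 6² - 6*6) + 79) = -3144 - (-12)*((8 + 36 - 36) + 79) = -3144 - (-12)*(8 + 79) = -3144 - (-12)*87 = -3144 - 1*(-1044) = -3144 + 1044 = -2100)
H + j = -2100 + 42188/7975 = -16705312/7975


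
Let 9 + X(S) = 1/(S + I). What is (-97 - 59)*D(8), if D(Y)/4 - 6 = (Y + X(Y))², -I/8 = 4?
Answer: -53053/12 ≈ -4421.1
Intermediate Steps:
I = -32 (I = -8*4 = -32)
X(S) = -9 + 1/(-32 + S) (X(S) = -9 + 1/(S - 32) = -9 + 1/(-32 + S))
D(Y) = 24 + 4*(Y + (289 - 9*Y)/(-32 + Y))²
(-97 - 59)*D(8) = (-97 - 59)*(24 + 4*(289 + 8² - 41*8)²/(-32 + 8)²) = -156*(24 + 4*(289 + 64 - 328)²/(-24)²) = -156*(24 + 4*(1/576)*25²) = -156*(24 + 4*(1/576)*625) = -156*(24 + 625/144) = -156*4081/144 = -53053/12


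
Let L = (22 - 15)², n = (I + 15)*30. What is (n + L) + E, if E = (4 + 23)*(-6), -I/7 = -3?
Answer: 967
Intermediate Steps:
I = 21 (I = -7*(-3) = 21)
E = -162 (E = 27*(-6) = -162)
n = 1080 (n = (21 + 15)*30 = 36*30 = 1080)
L = 49 (L = 7² = 49)
(n + L) + E = (1080 + 49) - 162 = 1129 - 162 = 967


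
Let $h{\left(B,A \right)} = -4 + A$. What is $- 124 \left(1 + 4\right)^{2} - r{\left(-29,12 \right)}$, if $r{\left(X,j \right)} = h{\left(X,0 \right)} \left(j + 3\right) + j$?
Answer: $-3052$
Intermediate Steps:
$r{\left(X,j \right)} = -12 - 3 j$ ($r{\left(X,j \right)} = \left(-4 + 0\right) \left(j + 3\right) + j = - 4 \left(3 + j\right) + j = \left(-12 - 4 j\right) + j = -12 - 3 j$)
$- 124 \left(1 + 4\right)^{2} - r{\left(-29,12 \right)} = - 124 \left(1 + 4\right)^{2} - \left(-12 - 36\right) = - 124 \cdot 5^{2} - \left(-12 - 36\right) = \left(-124\right) 25 - -48 = -3100 + 48 = -3052$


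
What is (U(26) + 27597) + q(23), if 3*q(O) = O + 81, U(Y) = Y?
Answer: 82973/3 ≈ 27658.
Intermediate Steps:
q(O) = 27 + O/3 (q(O) = (O + 81)/3 = (81 + O)/3 = 27 + O/3)
(U(26) + 27597) + q(23) = (26 + 27597) + (27 + (1/3)*23) = 27623 + (27 + 23/3) = 27623 + 104/3 = 82973/3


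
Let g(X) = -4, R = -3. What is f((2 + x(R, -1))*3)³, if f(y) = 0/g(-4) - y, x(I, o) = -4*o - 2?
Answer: -1728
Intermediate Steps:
x(I, o) = -2 - 4*o
f(y) = -y (f(y) = 0/(-4) - y = 0*(-¼) - y = 0 - y = -y)
f((2 + x(R, -1))*3)³ = (-(2 + (-2 - 4*(-1)))*3)³ = (-(2 + (-2 + 4))*3)³ = (-(2 + 2)*3)³ = (-4*3)³ = (-1*12)³ = (-12)³ = -1728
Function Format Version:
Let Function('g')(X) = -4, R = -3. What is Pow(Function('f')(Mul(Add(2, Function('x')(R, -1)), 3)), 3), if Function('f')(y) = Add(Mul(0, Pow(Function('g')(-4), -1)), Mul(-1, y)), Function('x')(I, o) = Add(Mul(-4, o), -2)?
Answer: -1728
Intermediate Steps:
Function('x')(I, o) = Add(-2, Mul(-4, o))
Function('f')(y) = Mul(-1, y) (Function('f')(y) = Add(Mul(0, Pow(-4, -1)), Mul(-1, y)) = Add(Mul(0, Rational(-1, 4)), Mul(-1, y)) = Add(0, Mul(-1, y)) = Mul(-1, y))
Pow(Function('f')(Mul(Add(2, Function('x')(R, -1)), 3)), 3) = Pow(Mul(-1, Mul(Add(2, Add(-2, Mul(-4, -1))), 3)), 3) = Pow(Mul(-1, Mul(Add(2, Add(-2, 4)), 3)), 3) = Pow(Mul(-1, Mul(Add(2, 2), 3)), 3) = Pow(Mul(-1, Mul(4, 3)), 3) = Pow(Mul(-1, 12), 3) = Pow(-12, 3) = -1728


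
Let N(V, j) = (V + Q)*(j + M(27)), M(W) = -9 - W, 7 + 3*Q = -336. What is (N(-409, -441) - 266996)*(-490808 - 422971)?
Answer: 15868686114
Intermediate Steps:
Q = -343/3 (Q = -7/3 + (⅓)*(-336) = -7/3 - 112 = -343/3 ≈ -114.33)
N(V, j) = (-36 + j)*(-343/3 + V) (N(V, j) = (V - 343/3)*(j + (-9 - 1*27)) = (-343/3 + V)*(j + (-9 - 27)) = (-343/3 + V)*(j - 36) = (-343/3 + V)*(-36 + j) = (-36 + j)*(-343/3 + V))
(N(-409, -441) - 266996)*(-490808 - 422971) = ((4116 - 36*(-409) - 343/3*(-441) - 409*(-441)) - 266996)*(-490808 - 422971) = ((4116 + 14724 + 50421 + 180369) - 266996)*(-913779) = (249630 - 266996)*(-913779) = -17366*(-913779) = 15868686114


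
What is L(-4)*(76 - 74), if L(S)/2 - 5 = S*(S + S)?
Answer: 148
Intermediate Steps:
L(S) = 10 + 4*S**2 (L(S) = 10 + 2*(S*(S + S)) = 10 + 2*(S*(2*S)) = 10 + 2*(2*S**2) = 10 + 4*S**2)
L(-4)*(76 - 74) = (10 + 4*(-4)**2)*(76 - 74) = (10 + 4*16)*2 = (10 + 64)*2 = 74*2 = 148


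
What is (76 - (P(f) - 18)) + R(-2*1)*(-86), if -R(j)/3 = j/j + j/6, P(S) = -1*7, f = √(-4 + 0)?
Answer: 273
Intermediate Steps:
f = 2*I (f = √(-4) = 2*I ≈ 2.0*I)
P(S) = -7
R(j) = -3 - j/2 (R(j) = -3*(j/j + j/6) = -3*(1 + j*(⅙)) = -3*(1 + j/6) = -3 - j/2)
(76 - (P(f) - 18)) + R(-2*1)*(-86) = (76 - (-7 - 18)) + (-3 - (-1))*(-86) = (76 - 1*(-25)) + (-3 - ½*(-2))*(-86) = (76 + 25) + (-3 + 1)*(-86) = 101 - 2*(-86) = 101 + 172 = 273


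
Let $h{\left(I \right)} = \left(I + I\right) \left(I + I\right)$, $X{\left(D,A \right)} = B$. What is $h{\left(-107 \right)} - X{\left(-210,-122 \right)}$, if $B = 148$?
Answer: $45648$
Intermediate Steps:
$X{\left(D,A \right)} = 148$
$h{\left(I \right)} = 4 I^{2}$ ($h{\left(I \right)} = 2 I 2 I = 4 I^{2}$)
$h{\left(-107 \right)} - X{\left(-210,-122 \right)} = 4 \left(-107\right)^{2} - 148 = 4 \cdot 11449 - 148 = 45796 - 148 = 45648$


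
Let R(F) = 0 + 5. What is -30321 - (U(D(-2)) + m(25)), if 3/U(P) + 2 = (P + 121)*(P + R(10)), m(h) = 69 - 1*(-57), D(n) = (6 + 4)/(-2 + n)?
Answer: -35836131/1177 ≈ -30447.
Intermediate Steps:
R(F) = 5
D(n) = 10/(-2 + n)
m(h) = 126 (m(h) = 69 + 57 = 126)
U(P) = 3/(-2 + (5 + P)*(121 + P)) (U(P) = 3/(-2 + (P + 121)*(P + 5)) = 3/(-2 + (121 + P)*(5 + P)) = 3/(-2 + (5 + P)*(121 + P)))
-30321 - (U(D(-2)) + m(25)) = -30321 - (3/(603 + (10/(-2 - 2))² + 126*(10/(-2 - 2))) + 126) = -30321 - (3/(603 + (10/(-4))² + 126*(10/(-4))) + 126) = -30321 - (3/(603 + (10*(-¼))² + 126*(10*(-¼))) + 126) = -30321 - (3/(603 + (-5/2)² + 126*(-5/2)) + 126) = -30321 - (3/(603 + 25/4 - 315) + 126) = -30321 - (3/(1177/4) + 126) = -30321 - (3*(4/1177) + 126) = -30321 - (12/1177 + 126) = -30321 - 1*148314/1177 = -30321 - 148314/1177 = -35836131/1177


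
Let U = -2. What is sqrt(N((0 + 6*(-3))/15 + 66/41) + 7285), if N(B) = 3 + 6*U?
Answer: 2*sqrt(1819) ≈ 85.299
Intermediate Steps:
N(B) = -9 (N(B) = 3 + 6*(-2) = 3 - 12 = -9)
sqrt(N((0 + 6*(-3))/15 + 66/41) + 7285) = sqrt(-9 + 7285) = sqrt(7276) = 2*sqrt(1819)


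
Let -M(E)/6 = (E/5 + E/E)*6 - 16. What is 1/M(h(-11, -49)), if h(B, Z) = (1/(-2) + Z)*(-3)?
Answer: -5/5046 ≈ -0.00099088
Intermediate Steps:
h(B, Z) = 3/2 - 3*Z (h(B, Z) = (-½ + Z)*(-3) = 3/2 - 3*Z)
M(E) = 60 - 36*E/5 (M(E) = -6*((E/5 + E/E)*6 - 16) = -6*((E*(⅕) + 1)*6 - 16) = -6*((E/5 + 1)*6 - 16) = -6*((1 + E/5)*6 - 16) = -6*((6 + 6*E/5) - 16) = -6*(-10 + 6*E/5) = 60 - 36*E/5)
1/M(h(-11, -49)) = 1/(60 - 36*(3/2 - 3*(-49))/5) = 1/(60 - 36*(3/2 + 147)/5) = 1/(60 - 36/5*297/2) = 1/(60 - 5346/5) = 1/(-5046/5) = -5/5046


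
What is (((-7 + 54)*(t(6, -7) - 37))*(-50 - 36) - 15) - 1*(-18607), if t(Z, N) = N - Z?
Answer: 220692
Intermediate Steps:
(((-7 + 54)*(t(6, -7) - 37))*(-50 - 36) - 15) - 1*(-18607) = (((-7 + 54)*((-7 - 1*6) - 37))*(-50 - 36) - 15) - 1*(-18607) = ((47*((-7 - 6) - 37))*(-86) - 15) + 18607 = ((47*(-13 - 37))*(-86) - 15) + 18607 = ((47*(-50))*(-86) - 15) + 18607 = (-2350*(-86) - 15) + 18607 = (202100 - 15) + 18607 = 202085 + 18607 = 220692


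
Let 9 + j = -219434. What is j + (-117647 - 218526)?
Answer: -555616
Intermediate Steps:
j = -219443 (j = -9 - 219434 = -219443)
j + (-117647 - 218526) = -219443 + (-117647 - 218526) = -219443 - 336173 = -555616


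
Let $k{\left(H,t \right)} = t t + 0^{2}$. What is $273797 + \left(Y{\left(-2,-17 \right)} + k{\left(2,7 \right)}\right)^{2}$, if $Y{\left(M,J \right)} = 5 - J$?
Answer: $278838$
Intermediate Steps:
$k{\left(H,t \right)} = t^{2}$ ($k{\left(H,t \right)} = t^{2} + 0 = t^{2}$)
$273797 + \left(Y{\left(-2,-17 \right)} + k{\left(2,7 \right)}\right)^{2} = 273797 + \left(\left(5 - -17\right) + 7^{2}\right)^{2} = 273797 + \left(\left(5 + 17\right) + 49\right)^{2} = 273797 + \left(22 + 49\right)^{2} = 273797 + 71^{2} = 273797 + 5041 = 278838$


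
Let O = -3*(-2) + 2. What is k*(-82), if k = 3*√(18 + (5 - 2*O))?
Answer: -246*√7 ≈ -650.85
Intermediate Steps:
O = 8 (O = 6 + 2 = 8)
k = 3*√7 (k = 3*√(18 + (5 - 2*8)) = 3*√(18 + (5 - 16)) = 3*√(18 - 11) = 3*√7 ≈ 7.9373)
k*(-82) = (3*√7)*(-82) = -246*√7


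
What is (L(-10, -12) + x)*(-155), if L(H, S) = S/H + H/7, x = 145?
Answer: -157077/7 ≈ -22440.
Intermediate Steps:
L(H, S) = H/7 + S/H (L(H, S) = S/H + H*(1/7) = S/H + H/7 = H/7 + S/H)
(L(-10, -12) + x)*(-155) = (((1/7)*(-10) - 12/(-10)) + 145)*(-155) = ((-10/7 - 12*(-1/10)) + 145)*(-155) = ((-10/7 + 6/5) + 145)*(-155) = (-8/35 + 145)*(-155) = (5067/35)*(-155) = -157077/7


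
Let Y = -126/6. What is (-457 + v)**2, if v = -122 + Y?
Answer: 360000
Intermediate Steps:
Y = -21 (Y = -126*1/6 = -21)
v = -143 (v = -122 - 21 = -143)
(-457 + v)**2 = (-457 - 143)**2 = (-600)**2 = 360000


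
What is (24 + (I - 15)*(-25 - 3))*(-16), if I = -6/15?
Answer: -36416/5 ≈ -7283.2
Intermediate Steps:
I = -⅖ (I = -6*1/15 = -⅖ ≈ -0.40000)
(24 + (I - 15)*(-25 - 3))*(-16) = (24 + (-⅖ - 15)*(-25 - 3))*(-16) = (24 - 77/5*(-28))*(-16) = (24 + 2156/5)*(-16) = (2276/5)*(-16) = -36416/5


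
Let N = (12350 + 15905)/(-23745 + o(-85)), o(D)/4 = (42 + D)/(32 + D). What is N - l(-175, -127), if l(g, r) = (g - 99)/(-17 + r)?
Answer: -280209961/90598536 ≈ -3.0929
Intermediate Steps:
o(D) = 4*(42 + D)/(32 + D) (o(D) = 4*((42 + D)/(32 + D)) = 4*(42 + D)/(32 + D))
N = -1497515/1258313 (N = (12350 + 15905)/(-23745 + 4*(42 - 85)/(32 - 85)) = 28255/(-23745 + 4*(-43)/(-53)) = 28255/(-23745 + 4*(-1/53)*(-43)) = 28255/(-23745 + 172/53) = 28255/(-1258313/53) = 28255*(-53/1258313) = -1497515/1258313 ≈ -1.1901)
l(g, r) = (-99 + g)/(-17 + r)
N - l(-175, -127) = -1497515/1258313 - (-99 - 175)/(-17 - 127) = -1497515/1258313 - (-274)/(-144) = -1497515/1258313 - (-1)*(-274)/144 = -1497515/1258313 - 1*137/72 = -1497515/1258313 - 137/72 = -280209961/90598536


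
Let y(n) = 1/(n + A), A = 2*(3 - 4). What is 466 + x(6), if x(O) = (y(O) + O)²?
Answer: 8081/16 ≈ 505.06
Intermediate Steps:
A = -2 (A = 2*(-1) = -2)
y(n) = 1/(-2 + n) (y(n) = 1/(n - 2) = 1/(-2 + n))
x(O) = (O + 1/(-2 + O))² (x(O) = (1/(-2 + O) + O)² = (O + 1/(-2 + O))²)
466 + x(6) = 466 + (6 + 1/(-2 + 6))² = 466 + (6 + 1/4)² = 466 + (6 + ¼)² = 466 + (25/4)² = 466 + 625/16 = 8081/16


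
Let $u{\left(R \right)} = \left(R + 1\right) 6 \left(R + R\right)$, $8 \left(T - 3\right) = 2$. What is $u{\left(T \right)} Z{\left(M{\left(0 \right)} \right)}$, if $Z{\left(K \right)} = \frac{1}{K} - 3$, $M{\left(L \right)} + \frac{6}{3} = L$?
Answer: $- \frac{4641}{8} \approx -580.13$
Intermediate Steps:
$T = \frac{13}{4}$ ($T = 3 + \frac{1}{8} \cdot 2 = 3 + \frac{1}{4} = \frac{13}{4} \approx 3.25$)
$M{\left(L \right)} = -2 + L$
$Z{\left(K \right)} = -3 + \frac{1}{K}$
$u{\left(R \right)} = 12 R \left(1 + R\right)$ ($u{\left(R \right)} = \left(1 + R\right) 6 \cdot 2 R = \left(1 + R\right) 12 R = 12 R \left(1 + R\right)$)
$u{\left(T \right)} Z{\left(M{\left(0 \right)} \right)} = 12 \cdot \frac{13}{4} \left(1 + \frac{13}{4}\right) \left(-3 + \frac{1}{-2 + 0}\right) = 12 \cdot \frac{13}{4} \cdot \frac{17}{4} \left(-3 + \frac{1}{-2}\right) = \frac{663 \left(-3 - \frac{1}{2}\right)}{4} = \frac{663}{4} \left(- \frac{7}{2}\right) = - \frac{4641}{8}$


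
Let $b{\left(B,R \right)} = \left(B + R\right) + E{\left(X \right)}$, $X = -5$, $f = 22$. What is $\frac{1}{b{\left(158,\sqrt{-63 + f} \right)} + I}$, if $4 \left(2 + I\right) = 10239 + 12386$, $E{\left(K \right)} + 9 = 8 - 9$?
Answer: $\frac{92836}{538658337} - \frac{16 i \sqrt{41}}{538658337} \approx 0.00017235 - 1.9019 \cdot 10^{-7} i$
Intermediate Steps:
$E{\left(K \right)} = -10$ ($E{\left(K \right)} = -9 + \left(8 - 9\right) = -9 - 1 = -10$)
$I = \frac{22617}{4}$ ($I = -2 + \frac{10239 + 12386}{4} = -2 + \frac{1}{4} \cdot 22625 = -2 + \frac{22625}{4} = \frac{22617}{4} \approx 5654.3$)
$b{\left(B,R \right)} = -10 + B + R$ ($b{\left(B,R \right)} = \left(B + R\right) - 10 = -10 + B + R$)
$\frac{1}{b{\left(158,\sqrt{-63 + f} \right)} + I} = \frac{1}{\left(-10 + 158 + \sqrt{-63 + 22}\right) + \frac{22617}{4}} = \frac{1}{\left(-10 + 158 + \sqrt{-41}\right) + \frac{22617}{4}} = \frac{1}{\left(-10 + 158 + i \sqrt{41}\right) + \frac{22617}{4}} = \frac{1}{\left(148 + i \sqrt{41}\right) + \frac{22617}{4}} = \frac{1}{\frac{23209}{4} + i \sqrt{41}}$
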